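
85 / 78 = 1.09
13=13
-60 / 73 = -0.82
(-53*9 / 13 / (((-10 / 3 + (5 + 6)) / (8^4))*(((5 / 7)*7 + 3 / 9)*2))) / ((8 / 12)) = -2756.71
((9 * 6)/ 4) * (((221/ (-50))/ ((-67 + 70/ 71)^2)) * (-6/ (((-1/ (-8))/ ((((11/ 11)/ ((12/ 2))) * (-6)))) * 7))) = -360955764/ 3844394575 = -0.09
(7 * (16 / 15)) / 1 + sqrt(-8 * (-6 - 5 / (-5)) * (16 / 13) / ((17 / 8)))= 32 * sqrt(1105) / 221 + 112 / 15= 12.28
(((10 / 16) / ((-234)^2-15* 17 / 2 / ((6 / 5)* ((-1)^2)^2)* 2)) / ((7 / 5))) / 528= 25 / 1612742208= 0.00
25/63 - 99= -6212/63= -98.60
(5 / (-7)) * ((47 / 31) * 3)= -705 / 217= -3.25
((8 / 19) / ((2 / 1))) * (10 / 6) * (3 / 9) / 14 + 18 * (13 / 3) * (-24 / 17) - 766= -17827948 / 20349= -876.11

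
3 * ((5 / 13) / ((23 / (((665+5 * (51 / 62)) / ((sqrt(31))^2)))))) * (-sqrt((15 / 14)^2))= -9334125 / 8045492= -1.16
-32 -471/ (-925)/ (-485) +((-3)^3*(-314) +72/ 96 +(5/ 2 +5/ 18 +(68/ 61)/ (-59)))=491133130792981/ 58125649500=8449.51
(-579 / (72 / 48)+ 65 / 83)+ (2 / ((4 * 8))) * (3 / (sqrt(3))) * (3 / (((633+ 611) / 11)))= -31973 / 83+ 33 * sqrt(3) / 19904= -385.21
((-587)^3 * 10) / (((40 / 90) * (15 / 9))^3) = -3981123005049 / 800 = -4976403756.31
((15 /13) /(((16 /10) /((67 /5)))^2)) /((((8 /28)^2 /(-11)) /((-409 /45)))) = 989604539 /9984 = 99119.04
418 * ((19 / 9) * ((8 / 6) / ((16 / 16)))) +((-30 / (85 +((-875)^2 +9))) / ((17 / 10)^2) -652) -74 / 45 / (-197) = 3087424272562742 / 5885281776645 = 524.60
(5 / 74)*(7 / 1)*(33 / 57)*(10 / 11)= 175 / 703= 0.25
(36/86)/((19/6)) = 108/817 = 0.13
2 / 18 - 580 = -5219 / 9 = -579.89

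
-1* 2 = -2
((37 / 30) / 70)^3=0.00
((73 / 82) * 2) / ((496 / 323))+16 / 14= 327741 / 142352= 2.30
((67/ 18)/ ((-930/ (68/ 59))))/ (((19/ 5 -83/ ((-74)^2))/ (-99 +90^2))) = -5544838796/ 568612323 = -9.75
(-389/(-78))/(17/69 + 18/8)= 17894/8957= 2.00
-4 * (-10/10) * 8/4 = 8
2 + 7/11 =29/11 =2.64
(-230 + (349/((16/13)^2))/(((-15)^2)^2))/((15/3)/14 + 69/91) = -38749633247/187920000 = -206.20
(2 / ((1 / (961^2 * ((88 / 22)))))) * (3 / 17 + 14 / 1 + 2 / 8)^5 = 839057670988781780421 / 181741696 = 4616759331819.94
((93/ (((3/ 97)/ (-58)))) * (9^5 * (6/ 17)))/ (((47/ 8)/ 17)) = -494327994912/ 47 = -10517616913.02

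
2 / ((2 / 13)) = 13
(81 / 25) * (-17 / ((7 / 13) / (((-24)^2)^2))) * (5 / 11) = -5939122176 / 385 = -15426291.37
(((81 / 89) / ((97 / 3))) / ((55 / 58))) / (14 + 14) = 7047 / 6647410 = 0.00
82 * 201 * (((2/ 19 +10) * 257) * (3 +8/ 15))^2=12525291548516352/ 9025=1387843938893.78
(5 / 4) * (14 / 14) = 5 / 4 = 1.25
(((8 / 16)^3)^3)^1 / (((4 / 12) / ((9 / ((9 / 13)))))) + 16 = 8231 / 512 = 16.08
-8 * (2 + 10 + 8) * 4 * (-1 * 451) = 288640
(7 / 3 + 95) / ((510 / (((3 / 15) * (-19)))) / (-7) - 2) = 9709 / 1713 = 5.67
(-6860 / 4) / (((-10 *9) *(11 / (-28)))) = -4802 / 99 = -48.51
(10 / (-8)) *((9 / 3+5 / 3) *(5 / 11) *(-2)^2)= -350 / 33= -10.61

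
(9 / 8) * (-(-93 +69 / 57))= 1962 / 19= 103.26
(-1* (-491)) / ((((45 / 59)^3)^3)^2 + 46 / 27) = 994904661816814907774202359535459297 / 3467644112546532003213342528233041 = 286.91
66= 66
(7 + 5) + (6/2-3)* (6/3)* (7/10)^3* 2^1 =12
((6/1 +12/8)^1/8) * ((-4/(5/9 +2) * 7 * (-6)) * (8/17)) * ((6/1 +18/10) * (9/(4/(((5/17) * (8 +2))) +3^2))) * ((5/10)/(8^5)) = 710775/237027328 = 0.00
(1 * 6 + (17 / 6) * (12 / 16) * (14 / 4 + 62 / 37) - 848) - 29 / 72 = -4429723 / 5328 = -831.40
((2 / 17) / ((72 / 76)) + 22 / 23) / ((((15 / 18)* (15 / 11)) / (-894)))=-24932468 / 29325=-850.21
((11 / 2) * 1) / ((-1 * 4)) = -11 / 8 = -1.38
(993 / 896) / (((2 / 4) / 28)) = 993 / 16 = 62.06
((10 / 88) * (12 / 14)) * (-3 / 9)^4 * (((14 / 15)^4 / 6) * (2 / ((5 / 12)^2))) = 43904 / 25059375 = 0.00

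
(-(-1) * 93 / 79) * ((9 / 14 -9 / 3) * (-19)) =58311 / 1106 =52.72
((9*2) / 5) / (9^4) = 2 / 3645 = 0.00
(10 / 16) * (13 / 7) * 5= 325 / 56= 5.80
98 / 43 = 2.28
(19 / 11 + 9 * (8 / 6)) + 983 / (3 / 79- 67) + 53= 3028633 / 58190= 52.05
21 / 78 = 7 / 26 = 0.27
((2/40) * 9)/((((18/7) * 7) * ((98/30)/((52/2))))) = 39/196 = 0.20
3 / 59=0.05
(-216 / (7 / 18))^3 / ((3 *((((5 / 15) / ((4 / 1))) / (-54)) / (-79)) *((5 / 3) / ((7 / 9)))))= -334301524033536 / 245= -1364496016463.41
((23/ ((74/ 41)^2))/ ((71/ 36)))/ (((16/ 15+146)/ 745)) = 3888531225/ 214420994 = 18.14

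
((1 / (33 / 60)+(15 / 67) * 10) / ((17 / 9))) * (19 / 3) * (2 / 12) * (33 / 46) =3705 / 2278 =1.63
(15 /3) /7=5 /7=0.71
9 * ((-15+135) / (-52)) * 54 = -14580 / 13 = -1121.54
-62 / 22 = -31 / 11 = -2.82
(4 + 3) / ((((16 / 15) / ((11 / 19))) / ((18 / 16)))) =10395 / 2432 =4.27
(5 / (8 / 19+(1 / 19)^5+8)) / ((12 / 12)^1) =12380495 / 20851361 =0.59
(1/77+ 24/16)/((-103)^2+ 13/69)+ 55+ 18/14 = 6345286789/112733236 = 56.29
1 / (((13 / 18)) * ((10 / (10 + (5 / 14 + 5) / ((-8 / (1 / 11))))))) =22041 / 16016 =1.38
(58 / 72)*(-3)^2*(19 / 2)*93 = 51243 / 8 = 6405.38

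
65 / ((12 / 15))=325 / 4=81.25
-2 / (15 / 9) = -1.20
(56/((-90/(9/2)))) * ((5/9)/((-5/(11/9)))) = 154/405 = 0.38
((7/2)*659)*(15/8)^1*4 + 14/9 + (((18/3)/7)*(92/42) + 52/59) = 1800833737/104076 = 17303.06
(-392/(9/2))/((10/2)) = -784/45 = -17.42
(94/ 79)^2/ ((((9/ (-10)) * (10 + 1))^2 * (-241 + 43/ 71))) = -15683900/ 261004030947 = -0.00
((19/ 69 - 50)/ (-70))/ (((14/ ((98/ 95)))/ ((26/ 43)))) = 44603/ 1409325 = 0.03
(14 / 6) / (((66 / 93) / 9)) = 651 / 22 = 29.59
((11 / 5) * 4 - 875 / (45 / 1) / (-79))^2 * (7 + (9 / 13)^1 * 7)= 159266997274 / 164294325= 969.40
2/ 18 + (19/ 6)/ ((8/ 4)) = 1.69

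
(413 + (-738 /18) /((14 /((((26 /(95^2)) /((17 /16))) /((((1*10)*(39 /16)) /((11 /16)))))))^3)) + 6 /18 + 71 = 2024886349519713024794023 /4180770164183853515625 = 484.33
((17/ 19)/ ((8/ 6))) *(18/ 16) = 459/ 608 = 0.75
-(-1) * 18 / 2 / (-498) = -3 / 166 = -0.02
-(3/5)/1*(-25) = 15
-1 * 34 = -34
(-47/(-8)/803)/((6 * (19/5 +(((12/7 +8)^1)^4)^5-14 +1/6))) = 18751182579938820235/861202022576130231437462962678867310321096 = 0.00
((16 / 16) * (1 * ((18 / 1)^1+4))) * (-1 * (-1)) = 22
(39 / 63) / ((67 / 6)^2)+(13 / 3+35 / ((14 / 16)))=4179727 / 94269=44.34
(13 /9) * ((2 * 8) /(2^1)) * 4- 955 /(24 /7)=-16727 /72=-232.32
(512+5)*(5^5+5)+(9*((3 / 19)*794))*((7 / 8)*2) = 61567013 / 38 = 1620184.55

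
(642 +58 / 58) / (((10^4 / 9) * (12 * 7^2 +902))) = 5787 / 14900000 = 0.00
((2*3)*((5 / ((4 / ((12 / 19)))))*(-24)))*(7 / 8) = -1890 / 19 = -99.47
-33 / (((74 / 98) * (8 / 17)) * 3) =-9163 / 296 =-30.96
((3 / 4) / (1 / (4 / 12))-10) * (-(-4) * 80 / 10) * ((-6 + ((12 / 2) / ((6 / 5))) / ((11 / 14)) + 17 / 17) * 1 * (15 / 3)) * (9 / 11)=-210600 / 121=-1740.50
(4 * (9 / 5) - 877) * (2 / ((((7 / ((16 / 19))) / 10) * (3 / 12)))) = -1113344 / 133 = -8371.01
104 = 104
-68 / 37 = -1.84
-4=-4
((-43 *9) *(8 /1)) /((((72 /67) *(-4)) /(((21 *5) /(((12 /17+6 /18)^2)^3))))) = 5322965041241505 /88657444516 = 60039.68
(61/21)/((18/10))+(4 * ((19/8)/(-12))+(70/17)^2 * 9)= 67038427/436968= 153.42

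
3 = 3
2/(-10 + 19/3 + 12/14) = -42/59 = -0.71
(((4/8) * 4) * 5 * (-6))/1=-60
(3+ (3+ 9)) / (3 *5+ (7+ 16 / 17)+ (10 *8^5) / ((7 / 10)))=357 / 11141666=0.00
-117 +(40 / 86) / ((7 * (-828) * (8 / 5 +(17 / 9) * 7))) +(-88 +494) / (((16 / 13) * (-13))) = -5259493299 / 36941128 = -142.38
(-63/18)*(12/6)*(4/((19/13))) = -19.16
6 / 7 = 0.86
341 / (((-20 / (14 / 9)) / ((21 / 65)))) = -16709 / 1950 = -8.57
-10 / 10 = -1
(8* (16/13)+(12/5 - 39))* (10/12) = -1739/78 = -22.29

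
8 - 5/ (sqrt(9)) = 6.33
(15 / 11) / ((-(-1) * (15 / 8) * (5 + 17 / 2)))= 0.05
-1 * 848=-848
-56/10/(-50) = 14/125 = 0.11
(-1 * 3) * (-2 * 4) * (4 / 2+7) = 216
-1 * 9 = -9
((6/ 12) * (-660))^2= 108900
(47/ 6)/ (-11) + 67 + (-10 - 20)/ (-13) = 58855/ 858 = 68.60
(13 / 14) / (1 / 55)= 51.07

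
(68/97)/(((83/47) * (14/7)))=1598/8051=0.20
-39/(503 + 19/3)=-117/1528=-0.08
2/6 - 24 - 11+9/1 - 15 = -122/3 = -40.67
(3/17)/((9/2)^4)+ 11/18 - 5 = -326317/74358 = -4.39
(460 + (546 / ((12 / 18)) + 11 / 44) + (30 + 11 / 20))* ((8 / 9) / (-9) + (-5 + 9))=689828 / 135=5109.84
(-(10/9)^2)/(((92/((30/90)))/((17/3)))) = -425/16767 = -0.03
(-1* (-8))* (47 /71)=376 /71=5.30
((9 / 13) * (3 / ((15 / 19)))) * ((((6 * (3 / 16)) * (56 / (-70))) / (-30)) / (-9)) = -57 / 6500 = -0.01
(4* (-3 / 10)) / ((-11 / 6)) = 0.65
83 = 83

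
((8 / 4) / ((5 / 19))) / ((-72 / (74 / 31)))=-0.25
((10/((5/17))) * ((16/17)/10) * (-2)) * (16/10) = -256/25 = -10.24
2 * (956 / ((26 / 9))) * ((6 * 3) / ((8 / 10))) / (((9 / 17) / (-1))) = -365670 / 13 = -28128.46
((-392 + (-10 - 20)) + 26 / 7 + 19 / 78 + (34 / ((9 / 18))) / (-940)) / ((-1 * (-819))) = -53648267 / 105085890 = -0.51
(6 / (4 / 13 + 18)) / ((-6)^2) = 13 / 1428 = 0.01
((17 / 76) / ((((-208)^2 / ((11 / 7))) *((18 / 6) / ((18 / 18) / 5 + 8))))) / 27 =7667 / 9321661440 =0.00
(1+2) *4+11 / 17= 215 / 17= 12.65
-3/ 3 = -1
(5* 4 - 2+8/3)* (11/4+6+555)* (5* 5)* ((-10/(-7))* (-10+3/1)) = -8738125/3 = -2912708.33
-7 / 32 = -0.22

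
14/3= 4.67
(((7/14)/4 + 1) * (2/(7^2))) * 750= 3375/98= 34.44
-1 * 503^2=-253009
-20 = -20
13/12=1.08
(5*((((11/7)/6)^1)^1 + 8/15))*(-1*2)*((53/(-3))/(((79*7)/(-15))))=-44255/11613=-3.81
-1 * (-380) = 380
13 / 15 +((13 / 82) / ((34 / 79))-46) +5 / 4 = -43.51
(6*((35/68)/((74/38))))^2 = 2.51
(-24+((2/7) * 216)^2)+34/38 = 3524345/931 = 3785.55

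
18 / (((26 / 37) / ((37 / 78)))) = 4107 / 338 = 12.15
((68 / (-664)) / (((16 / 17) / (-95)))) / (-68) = -1615 / 10624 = -0.15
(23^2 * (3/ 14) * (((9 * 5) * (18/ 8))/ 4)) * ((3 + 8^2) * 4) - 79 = 43058821/ 56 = 768907.52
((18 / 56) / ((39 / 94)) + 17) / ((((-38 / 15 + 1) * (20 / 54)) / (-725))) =189975375 / 8372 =22691.76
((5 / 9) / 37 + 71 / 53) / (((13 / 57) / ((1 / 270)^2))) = 113563 / 1393829775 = 0.00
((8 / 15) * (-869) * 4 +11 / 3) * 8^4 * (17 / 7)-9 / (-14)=-184047317 / 10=-18404731.70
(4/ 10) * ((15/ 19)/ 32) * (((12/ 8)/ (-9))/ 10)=-0.00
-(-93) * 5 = 465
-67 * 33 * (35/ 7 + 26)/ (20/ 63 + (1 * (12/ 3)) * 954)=-4318083/ 240428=-17.96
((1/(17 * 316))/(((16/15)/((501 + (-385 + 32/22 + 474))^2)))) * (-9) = -1428571215/2600048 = -549.44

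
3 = 3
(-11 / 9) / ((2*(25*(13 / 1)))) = -11 / 5850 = -0.00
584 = 584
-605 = -605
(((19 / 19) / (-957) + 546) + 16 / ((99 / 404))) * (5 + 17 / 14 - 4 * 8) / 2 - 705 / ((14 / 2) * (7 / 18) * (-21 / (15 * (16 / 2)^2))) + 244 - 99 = 16160852849 / 3939012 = 4102.77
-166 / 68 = -83 / 34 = -2.44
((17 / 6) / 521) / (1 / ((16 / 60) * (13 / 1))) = 442 / 23445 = 0.02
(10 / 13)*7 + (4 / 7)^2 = 3638 / 637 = 5.71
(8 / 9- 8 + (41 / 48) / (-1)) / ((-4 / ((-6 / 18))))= -0.66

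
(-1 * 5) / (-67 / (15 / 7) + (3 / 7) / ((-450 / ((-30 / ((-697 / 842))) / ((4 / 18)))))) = 365925 / 2299618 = 0.16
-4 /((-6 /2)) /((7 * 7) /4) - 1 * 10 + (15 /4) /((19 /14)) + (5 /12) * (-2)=-7412 /931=-7.96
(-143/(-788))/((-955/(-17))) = 2431/752540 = 0.00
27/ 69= 9/ 23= 0.39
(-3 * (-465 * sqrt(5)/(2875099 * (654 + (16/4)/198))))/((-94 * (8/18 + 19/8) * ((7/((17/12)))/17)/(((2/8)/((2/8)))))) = -119737035 * sqrt(5)/12432861551642924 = -0.00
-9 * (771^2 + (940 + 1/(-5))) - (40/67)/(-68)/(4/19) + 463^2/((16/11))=-474830736659/91120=-5211048.47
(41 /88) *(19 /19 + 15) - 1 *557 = -6045 /11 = -549.55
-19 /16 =-1.19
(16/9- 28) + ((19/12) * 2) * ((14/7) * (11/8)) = -1261/72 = -17.51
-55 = -55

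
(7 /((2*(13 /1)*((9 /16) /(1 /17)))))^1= 56 /1989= 0.03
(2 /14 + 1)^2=1.31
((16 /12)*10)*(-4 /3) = -160 /9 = -17.78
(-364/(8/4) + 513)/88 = 331/88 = 3.76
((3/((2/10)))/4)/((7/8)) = 30/7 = 4.29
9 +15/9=32/3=10.67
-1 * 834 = -834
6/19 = 0.32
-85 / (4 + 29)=-85 / 33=-2.58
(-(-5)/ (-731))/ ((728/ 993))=-4965/ 532168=-0.01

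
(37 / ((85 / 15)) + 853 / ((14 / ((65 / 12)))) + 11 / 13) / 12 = 12527185 / 445536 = 28.12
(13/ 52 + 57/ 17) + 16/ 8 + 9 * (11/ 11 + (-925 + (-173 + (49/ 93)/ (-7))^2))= 17074454861/ 65348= 261285.04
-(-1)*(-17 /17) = -1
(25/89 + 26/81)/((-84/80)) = -86780/151389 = -0.57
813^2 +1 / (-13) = 8592596 / 13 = 660968.92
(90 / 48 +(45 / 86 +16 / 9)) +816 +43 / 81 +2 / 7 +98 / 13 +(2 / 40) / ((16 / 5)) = 16807063153 / 20284992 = 828.55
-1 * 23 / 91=-23 / 91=-0.25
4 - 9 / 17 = 3.47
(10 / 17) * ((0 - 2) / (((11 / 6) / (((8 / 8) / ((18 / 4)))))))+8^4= 2297776 / 561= 4095.86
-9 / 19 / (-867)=3 / 5491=0.00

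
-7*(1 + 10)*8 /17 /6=-308 /51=-6.04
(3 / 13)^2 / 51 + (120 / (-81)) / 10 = -11411 / 77571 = -0.15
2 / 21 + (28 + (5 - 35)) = -40 / 21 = -1.90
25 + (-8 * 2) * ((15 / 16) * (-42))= 655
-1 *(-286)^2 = -81796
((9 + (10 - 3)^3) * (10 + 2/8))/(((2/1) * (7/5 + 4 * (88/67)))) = 604340/2229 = 271.13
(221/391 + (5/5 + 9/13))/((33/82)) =5.61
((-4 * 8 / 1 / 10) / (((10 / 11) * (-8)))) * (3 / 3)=11 / 25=0.44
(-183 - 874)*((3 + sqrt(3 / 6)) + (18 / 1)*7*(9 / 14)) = -89535.41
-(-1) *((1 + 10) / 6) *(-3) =-11 / 2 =-5.50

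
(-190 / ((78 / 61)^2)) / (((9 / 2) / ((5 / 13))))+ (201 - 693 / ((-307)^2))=3204520052417 / 16772269293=191.06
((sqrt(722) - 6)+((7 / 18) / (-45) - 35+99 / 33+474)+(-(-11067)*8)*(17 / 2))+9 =19*sqrt(2)+609930803 / 810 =753027.86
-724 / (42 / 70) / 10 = -362 / 3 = -120.67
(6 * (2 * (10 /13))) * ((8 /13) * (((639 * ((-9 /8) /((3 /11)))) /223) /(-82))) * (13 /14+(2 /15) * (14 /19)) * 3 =518360634 /205507211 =2.52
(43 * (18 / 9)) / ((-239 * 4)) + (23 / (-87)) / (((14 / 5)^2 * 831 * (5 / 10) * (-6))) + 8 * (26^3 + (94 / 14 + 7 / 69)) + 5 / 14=32870217379699163 / 233680966092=140662.79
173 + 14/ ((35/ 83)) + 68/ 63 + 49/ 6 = 135731/ 630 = 215.45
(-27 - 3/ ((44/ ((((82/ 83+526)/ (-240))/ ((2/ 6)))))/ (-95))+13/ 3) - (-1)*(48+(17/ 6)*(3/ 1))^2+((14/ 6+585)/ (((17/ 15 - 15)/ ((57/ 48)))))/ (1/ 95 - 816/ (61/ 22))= 24305587133087935/ 7772599046784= 3127.09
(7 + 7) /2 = 7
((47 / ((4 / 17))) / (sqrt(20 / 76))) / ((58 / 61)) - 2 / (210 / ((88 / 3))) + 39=12197 / 315 + 48739 * sqrt(95) / 1160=448.25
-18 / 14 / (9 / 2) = -2 / 7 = -0.29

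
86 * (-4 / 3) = -344 / 3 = -114.67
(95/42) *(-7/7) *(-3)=95/14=6.79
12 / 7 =1.71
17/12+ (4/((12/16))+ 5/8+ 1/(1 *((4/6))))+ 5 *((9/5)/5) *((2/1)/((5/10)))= 643/40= 16.08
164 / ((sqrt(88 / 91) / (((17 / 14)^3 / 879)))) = 201433 * sqrt(2002) / 26531736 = 0.34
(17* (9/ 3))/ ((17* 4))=3/ 4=0.75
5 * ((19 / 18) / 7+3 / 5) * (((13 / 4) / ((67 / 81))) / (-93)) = -18447 / 116312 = -0.16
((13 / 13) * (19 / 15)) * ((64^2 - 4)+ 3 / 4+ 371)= 67849 / 12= 5654.08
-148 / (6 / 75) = -1850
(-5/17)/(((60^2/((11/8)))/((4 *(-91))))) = 1001/24480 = 0.04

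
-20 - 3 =-23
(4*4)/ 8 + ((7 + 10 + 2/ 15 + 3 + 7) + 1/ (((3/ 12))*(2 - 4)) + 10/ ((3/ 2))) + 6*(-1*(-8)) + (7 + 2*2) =464/ 5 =92.80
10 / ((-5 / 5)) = -10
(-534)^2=285156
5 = 5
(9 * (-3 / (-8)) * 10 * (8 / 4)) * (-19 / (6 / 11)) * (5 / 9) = -5225 / 4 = -1306.25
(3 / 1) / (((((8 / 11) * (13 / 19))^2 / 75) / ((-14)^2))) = 481583025 / 2704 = 178100.23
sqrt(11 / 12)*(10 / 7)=5*sqrt(33) / 21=1.37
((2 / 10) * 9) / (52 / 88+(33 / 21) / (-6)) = 2079 / 380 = 5.47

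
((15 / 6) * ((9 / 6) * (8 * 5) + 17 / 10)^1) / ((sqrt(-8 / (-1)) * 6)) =617 * sqrt(2) / 96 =9.09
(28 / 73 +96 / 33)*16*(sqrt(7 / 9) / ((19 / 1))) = 42304*sqrt(7) / 45771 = 2.45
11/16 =0.69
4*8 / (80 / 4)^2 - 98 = -2448 / 25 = -97.92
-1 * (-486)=486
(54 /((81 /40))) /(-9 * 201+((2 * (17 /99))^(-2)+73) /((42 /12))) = -64736 /4335015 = -0.01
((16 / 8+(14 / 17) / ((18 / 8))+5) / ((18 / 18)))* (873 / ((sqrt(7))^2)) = 15617 / 17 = 918.65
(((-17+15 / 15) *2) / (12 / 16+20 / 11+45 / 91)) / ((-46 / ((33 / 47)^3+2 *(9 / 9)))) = 15604901312 / 29283173327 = 0.53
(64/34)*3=96/17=5.65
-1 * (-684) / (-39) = -228 / 13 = -17.54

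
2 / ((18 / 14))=14 / 9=1.56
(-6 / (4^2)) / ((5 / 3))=-9 / 40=-0.22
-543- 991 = -1534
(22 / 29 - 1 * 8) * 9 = -1890 / 29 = -65.17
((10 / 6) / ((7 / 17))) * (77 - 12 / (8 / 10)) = 5270 / 21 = 250.95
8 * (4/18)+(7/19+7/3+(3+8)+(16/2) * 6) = 10855/171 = 63.48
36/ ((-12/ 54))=-162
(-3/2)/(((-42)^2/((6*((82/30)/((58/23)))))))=-943/170520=-0.01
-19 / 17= -1.12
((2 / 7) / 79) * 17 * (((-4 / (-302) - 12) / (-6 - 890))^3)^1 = 12600699625 / 85597290853695488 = 0.00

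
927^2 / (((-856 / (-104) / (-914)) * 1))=-10210547178 / 107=-95425674.56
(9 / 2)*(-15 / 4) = -135 / 8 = -16.88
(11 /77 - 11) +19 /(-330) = -25213 /2310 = -10.91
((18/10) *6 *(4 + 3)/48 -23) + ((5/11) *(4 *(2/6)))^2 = -917273/43560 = -21.06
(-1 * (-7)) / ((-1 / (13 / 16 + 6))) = -763 / 16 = -47.69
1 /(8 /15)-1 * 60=-465 /8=-58.12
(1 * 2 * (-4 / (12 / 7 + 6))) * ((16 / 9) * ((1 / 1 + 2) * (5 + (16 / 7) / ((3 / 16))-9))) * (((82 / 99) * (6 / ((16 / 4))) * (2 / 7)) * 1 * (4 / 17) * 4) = -14442496 / 954261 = -15.13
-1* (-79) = 79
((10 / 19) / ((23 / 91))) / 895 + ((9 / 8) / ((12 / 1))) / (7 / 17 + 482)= 0.00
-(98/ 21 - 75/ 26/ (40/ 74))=209/ 312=0.67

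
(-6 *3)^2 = 324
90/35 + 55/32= 961/224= 4.29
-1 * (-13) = 13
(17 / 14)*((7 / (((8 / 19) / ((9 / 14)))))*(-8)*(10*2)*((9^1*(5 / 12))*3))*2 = -654075 / 14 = -46719.64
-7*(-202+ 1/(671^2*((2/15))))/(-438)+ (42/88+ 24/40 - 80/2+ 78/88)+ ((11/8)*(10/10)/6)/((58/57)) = -18776245541089/457516894560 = -41.04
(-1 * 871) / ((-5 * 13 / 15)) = 201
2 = 2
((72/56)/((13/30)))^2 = 72900/8281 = 8.80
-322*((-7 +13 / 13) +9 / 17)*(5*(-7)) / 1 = -1048110 / 17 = -61653.53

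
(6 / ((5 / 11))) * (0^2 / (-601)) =0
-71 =-71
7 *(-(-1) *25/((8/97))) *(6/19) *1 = 50925/76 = 670.07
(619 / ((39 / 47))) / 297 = 29093 / 11583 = 2.51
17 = 17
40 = 40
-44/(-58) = 22/29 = 0.76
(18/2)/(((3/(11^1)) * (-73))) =-33/73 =-0.45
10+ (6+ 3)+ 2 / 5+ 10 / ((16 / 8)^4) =801 / 40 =20.02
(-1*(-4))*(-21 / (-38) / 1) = 42 / 19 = 2.21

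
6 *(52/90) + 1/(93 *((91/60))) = 146992/42315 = 3.47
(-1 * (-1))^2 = 1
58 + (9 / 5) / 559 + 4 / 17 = 2767203 / 47515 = 58.24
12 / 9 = 4 / 3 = 1.33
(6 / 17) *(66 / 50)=198 / 425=0.47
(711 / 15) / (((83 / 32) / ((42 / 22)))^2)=107025408 / 4167845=25.68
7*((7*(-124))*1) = -6076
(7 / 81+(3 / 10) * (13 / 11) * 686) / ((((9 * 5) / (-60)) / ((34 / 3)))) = -147413392 / 40095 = -3676.60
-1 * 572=-572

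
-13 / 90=-0.14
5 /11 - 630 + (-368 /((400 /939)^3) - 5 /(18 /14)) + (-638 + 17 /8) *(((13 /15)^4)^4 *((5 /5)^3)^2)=-100963605094378153537970159 /18496637929687500000000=-5458.48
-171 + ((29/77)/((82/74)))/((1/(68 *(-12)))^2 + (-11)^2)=-43493990124231/254354997589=-171.00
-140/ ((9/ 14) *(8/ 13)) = -3185/ 9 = -353.89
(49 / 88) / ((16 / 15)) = 735 / 1408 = 0.52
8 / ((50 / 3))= 12 / 25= 0.48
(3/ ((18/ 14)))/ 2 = 7/ 6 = 1.17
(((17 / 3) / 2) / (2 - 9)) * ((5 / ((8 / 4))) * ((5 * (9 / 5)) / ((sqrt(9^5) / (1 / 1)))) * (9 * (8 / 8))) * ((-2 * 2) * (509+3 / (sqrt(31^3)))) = 85 * sqrt(31) / 20181+43265 / 63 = 686.77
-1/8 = -0.12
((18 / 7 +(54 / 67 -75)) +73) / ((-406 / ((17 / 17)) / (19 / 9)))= -6137 / 856863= -0.01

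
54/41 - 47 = -1873/41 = -45.68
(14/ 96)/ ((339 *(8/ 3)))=7/ 43392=0.00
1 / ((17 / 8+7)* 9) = 0.01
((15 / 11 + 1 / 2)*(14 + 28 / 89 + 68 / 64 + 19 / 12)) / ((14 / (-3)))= -2970655 / 438592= -6.77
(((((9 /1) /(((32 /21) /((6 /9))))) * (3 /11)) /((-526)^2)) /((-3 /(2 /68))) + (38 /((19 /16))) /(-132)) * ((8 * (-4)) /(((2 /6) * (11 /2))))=4.23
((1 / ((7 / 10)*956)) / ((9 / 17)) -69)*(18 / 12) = -2077781 / 20076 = -103.50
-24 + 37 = 13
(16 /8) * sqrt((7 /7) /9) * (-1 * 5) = -10 /3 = -3.33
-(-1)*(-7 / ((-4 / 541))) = 3787 / 4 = 946.75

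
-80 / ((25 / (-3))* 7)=48 / 35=1.37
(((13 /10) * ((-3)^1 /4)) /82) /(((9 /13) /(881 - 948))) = 11323 /9840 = 1.15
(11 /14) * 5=55 /14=3.93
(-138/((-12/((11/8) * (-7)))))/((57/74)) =-65527/456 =-143.70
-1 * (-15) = 15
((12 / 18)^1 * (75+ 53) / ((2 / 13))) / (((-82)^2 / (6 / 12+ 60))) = 25168 / 5043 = 4.99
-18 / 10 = -9 / 5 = -1.80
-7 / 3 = -2.33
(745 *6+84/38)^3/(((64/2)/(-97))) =-271136805156.14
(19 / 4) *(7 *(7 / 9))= 931 / 36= 25.86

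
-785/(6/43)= -33755/6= -5625.83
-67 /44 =-1.52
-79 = -79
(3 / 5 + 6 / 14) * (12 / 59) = 432 / 2065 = 0.21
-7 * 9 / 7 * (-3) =27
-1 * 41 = -41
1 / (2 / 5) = 5 / 2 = 2.50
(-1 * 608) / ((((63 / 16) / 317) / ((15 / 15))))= -3083776 / 63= -48948.83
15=15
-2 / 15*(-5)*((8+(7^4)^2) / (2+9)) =3843206 / 11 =349382.36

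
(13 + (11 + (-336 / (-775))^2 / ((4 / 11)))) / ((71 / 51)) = 750998664 / 42644375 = 17.61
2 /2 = 1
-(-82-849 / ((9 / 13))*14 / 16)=1155.04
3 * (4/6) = 2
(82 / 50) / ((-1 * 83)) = -0.02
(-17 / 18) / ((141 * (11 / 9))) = -17 / 3102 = -0.01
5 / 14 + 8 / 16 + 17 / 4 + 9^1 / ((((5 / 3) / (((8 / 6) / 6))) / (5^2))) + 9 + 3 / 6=1249 / 28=44.61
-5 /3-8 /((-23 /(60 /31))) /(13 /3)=-1.51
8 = 8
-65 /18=-3.61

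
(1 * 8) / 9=8 / 9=0.89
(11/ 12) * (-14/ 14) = -11/ 12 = -0.92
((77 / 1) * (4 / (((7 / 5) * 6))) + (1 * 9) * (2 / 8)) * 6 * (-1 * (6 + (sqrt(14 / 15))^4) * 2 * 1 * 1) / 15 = -721982 / 3375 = -213.92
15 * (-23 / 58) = -345 / 58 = -5.95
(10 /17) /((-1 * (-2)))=5 /17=0.29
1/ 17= 0.06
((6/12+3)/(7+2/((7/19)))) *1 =49/174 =0.28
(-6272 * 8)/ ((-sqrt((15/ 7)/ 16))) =200704 * sqrt(105)/ 15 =137106.93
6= 6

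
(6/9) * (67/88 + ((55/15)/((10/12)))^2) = 44267/3300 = 13.41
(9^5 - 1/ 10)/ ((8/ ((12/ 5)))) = 1771467/ 100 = 17714.67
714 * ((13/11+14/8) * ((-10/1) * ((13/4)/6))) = -997815/88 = -11338.81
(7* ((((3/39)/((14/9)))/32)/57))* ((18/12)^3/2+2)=177/252928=0.00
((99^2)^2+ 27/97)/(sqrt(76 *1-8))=4658890662 *sqrt(17)/1649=11648937.72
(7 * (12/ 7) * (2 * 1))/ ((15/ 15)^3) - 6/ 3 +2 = 24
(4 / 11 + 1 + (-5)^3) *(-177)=240720 / 11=21883.64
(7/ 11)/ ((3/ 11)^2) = 77/ 9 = 8.56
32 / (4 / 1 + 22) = 16 / 13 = 1.23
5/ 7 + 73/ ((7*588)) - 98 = -400355/ 4116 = -97.27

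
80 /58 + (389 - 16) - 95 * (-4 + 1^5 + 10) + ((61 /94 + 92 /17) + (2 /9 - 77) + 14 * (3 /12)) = -74623130 /208539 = -357.84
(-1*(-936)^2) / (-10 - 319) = 876096 / 329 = 2662.91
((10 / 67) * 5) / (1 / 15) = 750 / 67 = 11.19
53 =53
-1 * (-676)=676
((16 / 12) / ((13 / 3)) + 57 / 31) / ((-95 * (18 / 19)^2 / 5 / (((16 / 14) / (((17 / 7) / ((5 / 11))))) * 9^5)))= -119811150 / 75361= -1589.83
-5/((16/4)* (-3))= 5/12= 0.42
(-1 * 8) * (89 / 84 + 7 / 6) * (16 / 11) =-544 / 21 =-25.90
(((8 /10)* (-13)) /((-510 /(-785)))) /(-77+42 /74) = 75517 /360570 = 0.21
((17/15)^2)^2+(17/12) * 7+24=7202209/202500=35.57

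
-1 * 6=-6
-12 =-12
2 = 2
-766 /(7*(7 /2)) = -31.27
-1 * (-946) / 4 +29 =531 / 2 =265.50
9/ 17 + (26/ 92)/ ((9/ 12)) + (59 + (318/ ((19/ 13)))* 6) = 30430222/ 22287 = 1365.38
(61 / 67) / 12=0.08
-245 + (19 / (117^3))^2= -628465229433044 / 2565164201769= -245.00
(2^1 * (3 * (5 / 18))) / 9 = 5 / 27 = 0.19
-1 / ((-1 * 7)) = 1 / 7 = 0.14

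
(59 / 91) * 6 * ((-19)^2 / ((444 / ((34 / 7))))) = 362083 / 23569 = 15.36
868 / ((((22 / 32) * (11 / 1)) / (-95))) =-1319360 / 121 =-10903.80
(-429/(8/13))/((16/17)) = -94809/128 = -740.70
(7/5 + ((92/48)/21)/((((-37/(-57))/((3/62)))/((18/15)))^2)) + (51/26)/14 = 9223501597/5986020950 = 1.54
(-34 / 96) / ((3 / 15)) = -85 / 48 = -1.77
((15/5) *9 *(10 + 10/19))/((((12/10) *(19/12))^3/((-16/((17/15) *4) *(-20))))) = 6480000000/2215457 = 2924.90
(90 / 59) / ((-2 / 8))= -6.10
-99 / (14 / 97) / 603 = -1067 / 938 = -1.14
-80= -80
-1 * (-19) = 19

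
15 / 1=15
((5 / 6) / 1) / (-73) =-5 / 438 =-0.01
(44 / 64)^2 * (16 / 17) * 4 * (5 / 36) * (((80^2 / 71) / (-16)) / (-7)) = 15125 / 76041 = 0.20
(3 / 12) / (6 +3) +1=1.03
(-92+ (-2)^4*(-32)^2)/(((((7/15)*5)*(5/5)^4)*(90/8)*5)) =65168/525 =124.13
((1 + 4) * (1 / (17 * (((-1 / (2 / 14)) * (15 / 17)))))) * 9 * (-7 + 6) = 3 / 7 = 0.43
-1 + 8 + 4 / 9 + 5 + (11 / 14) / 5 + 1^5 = 8569 / 630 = 13.60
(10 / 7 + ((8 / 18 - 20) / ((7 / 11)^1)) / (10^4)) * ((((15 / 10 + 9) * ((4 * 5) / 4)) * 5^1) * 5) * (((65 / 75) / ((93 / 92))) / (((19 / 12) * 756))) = 1.34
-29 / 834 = -0.03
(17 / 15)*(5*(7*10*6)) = 2380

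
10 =10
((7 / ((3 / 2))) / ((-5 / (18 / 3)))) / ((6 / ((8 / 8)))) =-14 / 15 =-0.93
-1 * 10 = -10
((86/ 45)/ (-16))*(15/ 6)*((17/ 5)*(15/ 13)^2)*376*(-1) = 171785/ 338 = 508.24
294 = 294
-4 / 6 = -2 / 3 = -0.67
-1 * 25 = -25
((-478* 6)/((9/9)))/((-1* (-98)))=-1434/49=-29.27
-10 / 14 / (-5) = 1 / 7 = 0.14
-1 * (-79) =79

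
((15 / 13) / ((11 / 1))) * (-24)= -360 / 143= -2.52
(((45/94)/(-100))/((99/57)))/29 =-57/599720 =-0.00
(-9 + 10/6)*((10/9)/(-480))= 11/648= 0.02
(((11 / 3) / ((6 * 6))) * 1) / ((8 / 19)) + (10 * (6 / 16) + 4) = 6905 / 864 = 7.99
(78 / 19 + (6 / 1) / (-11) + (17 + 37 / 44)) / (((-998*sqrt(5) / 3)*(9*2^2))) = -17891*sqrt(5) / 50059680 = -0.00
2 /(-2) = -1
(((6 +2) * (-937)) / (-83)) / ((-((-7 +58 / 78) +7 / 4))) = 1169376 / 58349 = 20.04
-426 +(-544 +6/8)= -3877/4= -969.25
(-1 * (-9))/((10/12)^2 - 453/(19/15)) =-6156/244145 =-0.03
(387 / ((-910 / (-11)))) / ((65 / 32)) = 68112 / 29575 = 2.30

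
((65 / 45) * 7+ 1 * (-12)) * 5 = -85 / 9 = -9.44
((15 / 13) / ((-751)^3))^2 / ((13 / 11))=2475 / 394157394942453326197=0.00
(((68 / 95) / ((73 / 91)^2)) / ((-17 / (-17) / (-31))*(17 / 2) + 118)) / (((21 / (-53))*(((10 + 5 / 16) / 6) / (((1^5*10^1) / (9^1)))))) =-0.02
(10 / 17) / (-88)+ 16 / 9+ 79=543751 / 6732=80.77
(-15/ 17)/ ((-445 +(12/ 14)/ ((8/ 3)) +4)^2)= -3920/ 862755219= -0.00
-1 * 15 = -15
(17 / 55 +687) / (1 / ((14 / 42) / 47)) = 37802 / 7755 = 4.87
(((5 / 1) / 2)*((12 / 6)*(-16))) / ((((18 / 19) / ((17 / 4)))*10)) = -323 / 9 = -35.89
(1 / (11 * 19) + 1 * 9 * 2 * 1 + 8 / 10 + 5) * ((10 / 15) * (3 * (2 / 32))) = 6219 / 2090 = 2.98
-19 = -19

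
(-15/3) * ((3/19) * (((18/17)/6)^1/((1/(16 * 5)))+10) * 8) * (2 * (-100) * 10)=98400000/323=304643.96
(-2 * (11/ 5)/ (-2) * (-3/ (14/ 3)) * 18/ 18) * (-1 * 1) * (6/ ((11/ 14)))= 54/ 5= 10.80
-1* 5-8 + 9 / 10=-12.10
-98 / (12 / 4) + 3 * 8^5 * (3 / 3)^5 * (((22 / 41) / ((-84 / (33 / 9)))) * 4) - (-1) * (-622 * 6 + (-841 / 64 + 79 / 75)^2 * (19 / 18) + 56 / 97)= -148011015770768299 / 11545390080000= -12819.92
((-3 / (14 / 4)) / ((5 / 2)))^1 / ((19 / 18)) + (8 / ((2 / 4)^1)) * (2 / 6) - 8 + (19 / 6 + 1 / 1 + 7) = 8.18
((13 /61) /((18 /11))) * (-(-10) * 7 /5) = 1001 /549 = 1.82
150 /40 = 15 /4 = 3.75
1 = 1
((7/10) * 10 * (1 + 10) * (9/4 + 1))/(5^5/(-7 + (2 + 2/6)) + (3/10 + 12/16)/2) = -70070/187353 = -0.37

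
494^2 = 244036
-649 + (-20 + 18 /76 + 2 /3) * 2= -39170 /57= -687.19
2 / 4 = 1 / 2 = 0.50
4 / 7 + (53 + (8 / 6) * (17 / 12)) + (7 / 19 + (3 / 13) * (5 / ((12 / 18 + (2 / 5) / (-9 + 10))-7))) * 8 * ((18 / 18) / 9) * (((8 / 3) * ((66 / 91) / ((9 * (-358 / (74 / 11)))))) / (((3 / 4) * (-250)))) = 55.46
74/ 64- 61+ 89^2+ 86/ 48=754843/ 96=7862.95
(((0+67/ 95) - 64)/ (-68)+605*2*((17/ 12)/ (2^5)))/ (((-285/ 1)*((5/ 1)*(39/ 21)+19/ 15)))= -118292293/ 6527804160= -0.02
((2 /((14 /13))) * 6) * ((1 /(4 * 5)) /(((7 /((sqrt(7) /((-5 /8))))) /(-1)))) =156 * sqrt(7) /1225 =0.34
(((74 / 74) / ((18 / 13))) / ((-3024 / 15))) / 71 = -65 / 1288224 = -0.00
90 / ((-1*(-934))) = 45 / 467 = 0.10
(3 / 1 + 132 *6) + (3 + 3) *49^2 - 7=15194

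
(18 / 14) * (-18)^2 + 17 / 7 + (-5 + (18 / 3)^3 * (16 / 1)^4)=14156190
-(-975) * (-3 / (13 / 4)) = -900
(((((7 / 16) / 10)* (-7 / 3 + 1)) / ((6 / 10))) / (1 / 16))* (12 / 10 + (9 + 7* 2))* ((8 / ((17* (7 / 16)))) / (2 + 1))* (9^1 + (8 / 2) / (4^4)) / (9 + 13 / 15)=-69817 / 5661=-12.33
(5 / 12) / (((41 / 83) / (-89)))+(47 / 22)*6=-336913 / 5412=-62.25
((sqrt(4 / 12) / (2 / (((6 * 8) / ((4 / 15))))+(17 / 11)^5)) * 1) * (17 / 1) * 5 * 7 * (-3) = -8624281050 * sqrt(3) / 127948181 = -116.75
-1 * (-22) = 22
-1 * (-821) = 821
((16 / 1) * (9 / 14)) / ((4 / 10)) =180 / 7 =25.71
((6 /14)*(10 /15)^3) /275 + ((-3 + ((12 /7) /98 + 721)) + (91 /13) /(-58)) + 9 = 35790713111 /49237650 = 726.90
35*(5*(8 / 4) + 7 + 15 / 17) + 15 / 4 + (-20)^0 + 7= 43359 / 68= 637.63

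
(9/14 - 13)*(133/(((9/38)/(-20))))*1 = 1249060/9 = 138784.44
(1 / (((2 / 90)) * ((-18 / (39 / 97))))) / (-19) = 0.05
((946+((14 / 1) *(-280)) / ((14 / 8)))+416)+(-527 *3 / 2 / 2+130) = -4573 / 4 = -1143.25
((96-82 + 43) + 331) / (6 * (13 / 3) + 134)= 97 / 40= 2.42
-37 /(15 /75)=-185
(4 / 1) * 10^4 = 40000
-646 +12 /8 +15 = -1259 /2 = -629.50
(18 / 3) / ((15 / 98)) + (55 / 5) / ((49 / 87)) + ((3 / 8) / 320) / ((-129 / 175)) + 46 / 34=5509314193 / 91696640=60.08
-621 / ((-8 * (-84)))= -207 / 224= -0.92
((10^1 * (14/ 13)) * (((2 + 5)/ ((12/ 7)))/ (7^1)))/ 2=245/ 78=3.14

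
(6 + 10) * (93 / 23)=1488 / 23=64.70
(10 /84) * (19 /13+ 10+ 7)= 200 /91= 2.20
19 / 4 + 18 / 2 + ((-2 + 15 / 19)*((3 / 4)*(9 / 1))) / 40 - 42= -86501 / 3040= -28.45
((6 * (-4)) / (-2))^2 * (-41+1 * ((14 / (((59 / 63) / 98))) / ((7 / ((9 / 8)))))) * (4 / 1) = 6608160 / 59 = 112002.71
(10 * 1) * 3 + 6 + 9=45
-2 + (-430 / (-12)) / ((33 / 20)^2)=36466 / 3267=11.16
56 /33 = 1.70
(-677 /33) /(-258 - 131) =677 /12837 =0.05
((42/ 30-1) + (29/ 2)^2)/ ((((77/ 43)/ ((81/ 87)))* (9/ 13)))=642291/ 4060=158.20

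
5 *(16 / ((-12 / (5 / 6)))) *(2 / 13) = -100 / 117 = -0.85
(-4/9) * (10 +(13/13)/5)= -68/15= -4.53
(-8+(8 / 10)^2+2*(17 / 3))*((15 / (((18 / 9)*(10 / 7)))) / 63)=149 / 450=0.33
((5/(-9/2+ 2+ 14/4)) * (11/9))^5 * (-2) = -1006568750/59049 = -17046.33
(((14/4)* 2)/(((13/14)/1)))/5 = 98/65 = 1.51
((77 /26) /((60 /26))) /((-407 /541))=-3787 /2220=-1.71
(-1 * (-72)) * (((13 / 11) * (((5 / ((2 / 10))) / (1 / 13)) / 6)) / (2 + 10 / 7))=29575 / 22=1344.32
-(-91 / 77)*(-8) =-104 / 11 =-9.45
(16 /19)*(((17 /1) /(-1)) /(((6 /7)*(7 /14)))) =-33.40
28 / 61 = 0.46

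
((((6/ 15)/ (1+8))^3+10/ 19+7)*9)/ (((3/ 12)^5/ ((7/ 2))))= 46703200768/ 192375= 242771.67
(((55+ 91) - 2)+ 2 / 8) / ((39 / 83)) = 47891 / 156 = 306.99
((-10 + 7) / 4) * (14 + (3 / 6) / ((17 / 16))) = -369 / 34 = -10.85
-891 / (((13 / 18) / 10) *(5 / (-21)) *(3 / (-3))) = -673596 / 13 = -51815.08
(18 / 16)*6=27 / 4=6.75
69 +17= 86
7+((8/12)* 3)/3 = 23/3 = 7.67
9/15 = 3/5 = 0.60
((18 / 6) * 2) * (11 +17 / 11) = 828 / 11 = 75.27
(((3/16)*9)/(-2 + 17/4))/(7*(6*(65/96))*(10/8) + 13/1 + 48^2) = 0.00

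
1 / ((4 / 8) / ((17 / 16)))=17 / 8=2.12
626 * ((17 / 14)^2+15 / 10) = 182479 / 98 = 1862.03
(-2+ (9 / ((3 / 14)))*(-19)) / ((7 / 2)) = -228.57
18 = 18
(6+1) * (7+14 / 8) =61.25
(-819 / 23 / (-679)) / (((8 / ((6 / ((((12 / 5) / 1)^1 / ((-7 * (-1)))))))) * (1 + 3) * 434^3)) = 585 / 1667441832448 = 0.00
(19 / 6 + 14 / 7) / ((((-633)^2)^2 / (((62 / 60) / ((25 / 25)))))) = 961 / 28899301449780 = 0.00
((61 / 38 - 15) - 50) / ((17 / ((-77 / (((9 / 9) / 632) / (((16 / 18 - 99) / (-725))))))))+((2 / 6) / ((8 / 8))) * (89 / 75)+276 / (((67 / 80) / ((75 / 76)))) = 3513747439289 / 141207525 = 24883.57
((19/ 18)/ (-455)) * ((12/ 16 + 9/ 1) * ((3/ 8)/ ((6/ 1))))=-19/ 13440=-0.00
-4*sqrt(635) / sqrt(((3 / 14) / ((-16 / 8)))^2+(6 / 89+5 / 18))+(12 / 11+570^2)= 3573912 / 11 - 336*sqrt(506340491) / 44797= 324732.31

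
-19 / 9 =-2.11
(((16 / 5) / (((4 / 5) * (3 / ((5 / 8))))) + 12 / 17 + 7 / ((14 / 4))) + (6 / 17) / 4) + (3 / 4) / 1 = 893 / 204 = 4.38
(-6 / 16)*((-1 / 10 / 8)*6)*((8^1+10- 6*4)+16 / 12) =-21 / 160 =-0.13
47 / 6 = 7.83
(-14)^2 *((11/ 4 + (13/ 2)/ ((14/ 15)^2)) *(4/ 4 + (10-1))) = 20015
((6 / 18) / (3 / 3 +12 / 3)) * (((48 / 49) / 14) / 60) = 2 / 25725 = 0.00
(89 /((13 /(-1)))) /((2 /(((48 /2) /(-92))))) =267 /299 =0.89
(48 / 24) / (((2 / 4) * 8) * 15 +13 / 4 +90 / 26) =104 / 3469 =0.03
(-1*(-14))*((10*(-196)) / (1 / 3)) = -82320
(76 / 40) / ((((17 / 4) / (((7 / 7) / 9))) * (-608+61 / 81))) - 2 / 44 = -4188419 / 91979690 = -0.05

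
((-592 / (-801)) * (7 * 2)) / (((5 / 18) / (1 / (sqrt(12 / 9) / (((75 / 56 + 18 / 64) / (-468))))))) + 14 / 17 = 14 / 17 - 4477 * sqrt(3) / 69420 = 0.71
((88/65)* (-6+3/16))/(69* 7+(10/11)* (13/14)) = -78771/4843280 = -0.02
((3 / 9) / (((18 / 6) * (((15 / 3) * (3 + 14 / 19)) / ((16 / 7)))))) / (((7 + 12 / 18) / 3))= 304 / 57155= 0.01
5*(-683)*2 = -6830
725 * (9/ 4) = 6525/ 4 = 1631.25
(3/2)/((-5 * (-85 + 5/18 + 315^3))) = -27/2813021125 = -0.00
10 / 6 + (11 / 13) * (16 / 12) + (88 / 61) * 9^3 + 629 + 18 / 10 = 20046251 / 11895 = 1685.27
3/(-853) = -3/853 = -0.00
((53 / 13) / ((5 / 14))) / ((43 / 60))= 8904 / 559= 15.93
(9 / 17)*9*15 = 1215 / 17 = 71.47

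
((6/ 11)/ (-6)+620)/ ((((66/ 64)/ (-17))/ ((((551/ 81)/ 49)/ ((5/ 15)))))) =-681318112/ 160083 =-4256.03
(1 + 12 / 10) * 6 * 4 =264 / 5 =52.80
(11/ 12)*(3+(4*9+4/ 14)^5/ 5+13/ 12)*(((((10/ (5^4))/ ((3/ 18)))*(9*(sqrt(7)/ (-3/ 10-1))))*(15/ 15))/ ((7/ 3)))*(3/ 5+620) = -3897327844171011591*sqrt(7)/ 1911796250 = -5393545600.56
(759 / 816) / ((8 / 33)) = 8349 / 2176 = 3.84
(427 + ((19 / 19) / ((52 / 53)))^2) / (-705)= -1157417 / 1906320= -0.61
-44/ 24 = -11/ 6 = -1.83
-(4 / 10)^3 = -8 / 125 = -0.06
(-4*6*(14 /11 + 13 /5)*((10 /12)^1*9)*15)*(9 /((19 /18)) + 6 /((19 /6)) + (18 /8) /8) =-187108785 /1672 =-111907.17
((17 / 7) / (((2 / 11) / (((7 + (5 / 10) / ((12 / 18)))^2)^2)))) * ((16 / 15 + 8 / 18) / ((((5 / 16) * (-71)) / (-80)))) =5871746518 / 22365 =262541.76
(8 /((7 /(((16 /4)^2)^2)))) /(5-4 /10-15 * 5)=-320 /77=-4.16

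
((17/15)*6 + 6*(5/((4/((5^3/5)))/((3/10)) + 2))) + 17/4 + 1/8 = 17493/760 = 23.02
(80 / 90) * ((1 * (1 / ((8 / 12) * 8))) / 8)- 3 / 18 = -7 / 48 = -0.15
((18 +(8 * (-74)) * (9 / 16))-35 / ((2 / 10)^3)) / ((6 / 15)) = -11725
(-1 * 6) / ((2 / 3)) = -9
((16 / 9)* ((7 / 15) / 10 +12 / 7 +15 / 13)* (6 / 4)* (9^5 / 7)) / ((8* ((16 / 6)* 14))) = 783127521 / 3567200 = 219.54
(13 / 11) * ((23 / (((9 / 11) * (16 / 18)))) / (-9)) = -299 / 72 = -4.15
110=110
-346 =-346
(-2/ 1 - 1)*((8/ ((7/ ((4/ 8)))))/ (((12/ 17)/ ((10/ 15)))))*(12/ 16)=-17/ 14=-1.21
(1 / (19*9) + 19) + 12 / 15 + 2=18644 / 855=21.81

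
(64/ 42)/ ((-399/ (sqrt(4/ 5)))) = -0.00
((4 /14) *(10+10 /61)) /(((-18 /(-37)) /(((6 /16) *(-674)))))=-1932695 /1281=-1508.74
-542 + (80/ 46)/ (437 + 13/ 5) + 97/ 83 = -1134650953/ 2097991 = -540.83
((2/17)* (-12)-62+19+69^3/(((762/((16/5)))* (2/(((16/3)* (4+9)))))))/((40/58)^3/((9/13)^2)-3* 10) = -1018949207500971/625173749650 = -1629.87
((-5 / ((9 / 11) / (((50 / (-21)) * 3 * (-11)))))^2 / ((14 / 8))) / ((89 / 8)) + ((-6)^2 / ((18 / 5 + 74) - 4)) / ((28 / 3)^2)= 43103124437515 / 3639795264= 11842.18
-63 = -63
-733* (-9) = 6597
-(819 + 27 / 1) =-846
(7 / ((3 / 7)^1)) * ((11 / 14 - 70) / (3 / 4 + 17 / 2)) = -4522 / 37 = -122.22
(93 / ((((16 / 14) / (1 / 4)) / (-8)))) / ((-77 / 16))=372 / 11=33.82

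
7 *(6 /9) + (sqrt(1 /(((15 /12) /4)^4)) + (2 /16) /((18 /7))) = 53839 /3600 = 14.96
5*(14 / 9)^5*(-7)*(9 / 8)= -2352980 / 6561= -358.63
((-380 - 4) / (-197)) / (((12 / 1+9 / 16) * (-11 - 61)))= -256 / 118791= -0.00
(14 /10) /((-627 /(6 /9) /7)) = -98 /9405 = -0.01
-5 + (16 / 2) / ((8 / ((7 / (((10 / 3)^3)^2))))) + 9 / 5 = -3194897 / 1000000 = -3.19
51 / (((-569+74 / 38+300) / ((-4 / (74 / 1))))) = 969 / 93869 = 0.01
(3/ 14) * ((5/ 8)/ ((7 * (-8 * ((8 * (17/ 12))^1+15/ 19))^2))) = 48735/ 23958086656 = 0.00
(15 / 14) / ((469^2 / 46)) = 345 / 1539727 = 0.00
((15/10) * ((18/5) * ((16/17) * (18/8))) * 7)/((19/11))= 46.34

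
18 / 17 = 1.06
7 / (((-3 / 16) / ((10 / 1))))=-1120 / 3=-373.33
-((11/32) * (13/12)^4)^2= -0.22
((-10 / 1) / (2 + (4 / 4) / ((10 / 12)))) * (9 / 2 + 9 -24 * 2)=1725 / 16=107.81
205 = 205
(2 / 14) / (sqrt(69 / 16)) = 4 * sqrt(69) / 483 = 0.07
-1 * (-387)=387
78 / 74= 39 / 37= 1.05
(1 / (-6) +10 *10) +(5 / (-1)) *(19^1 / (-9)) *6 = 979 / 6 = 163.17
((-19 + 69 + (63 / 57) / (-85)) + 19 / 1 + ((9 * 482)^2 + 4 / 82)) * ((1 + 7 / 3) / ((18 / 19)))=1246054597664 / 18819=66212582.90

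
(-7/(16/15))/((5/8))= -21/2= -10.50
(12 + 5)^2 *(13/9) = 3757/9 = 417.44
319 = 319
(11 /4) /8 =11 /32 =0.34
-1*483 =-483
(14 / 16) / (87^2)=7 / 60552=0.00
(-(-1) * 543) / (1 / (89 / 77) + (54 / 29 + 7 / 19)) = 26628177 / 151808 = 175.41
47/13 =3.62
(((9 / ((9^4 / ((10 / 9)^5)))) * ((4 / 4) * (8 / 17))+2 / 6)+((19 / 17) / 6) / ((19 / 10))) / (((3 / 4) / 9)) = 1265903816 / 243931419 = 5.19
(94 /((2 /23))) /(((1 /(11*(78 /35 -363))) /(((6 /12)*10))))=-150147657 /7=-21449665.29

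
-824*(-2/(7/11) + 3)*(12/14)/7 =4944/343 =14.41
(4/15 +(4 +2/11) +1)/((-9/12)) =-3596/495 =-7.26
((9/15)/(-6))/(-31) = 1/310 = 0.00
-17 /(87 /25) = -4.89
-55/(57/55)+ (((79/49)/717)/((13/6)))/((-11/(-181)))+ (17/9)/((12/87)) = -45084406877/1145476332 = -39.36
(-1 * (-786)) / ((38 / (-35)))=-723.95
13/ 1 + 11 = 24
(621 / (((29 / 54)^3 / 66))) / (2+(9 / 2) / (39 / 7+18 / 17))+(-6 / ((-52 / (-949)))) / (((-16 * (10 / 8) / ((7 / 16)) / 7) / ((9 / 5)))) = 10866387839643279 / 109965123200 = 98816.67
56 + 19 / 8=467 / 8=58.38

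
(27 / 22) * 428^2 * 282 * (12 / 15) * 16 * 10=89264830464 / 11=8114984587.64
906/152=453/76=5.96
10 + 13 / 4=53 / 4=13.25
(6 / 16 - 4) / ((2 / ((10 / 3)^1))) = -145 / 24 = -6.04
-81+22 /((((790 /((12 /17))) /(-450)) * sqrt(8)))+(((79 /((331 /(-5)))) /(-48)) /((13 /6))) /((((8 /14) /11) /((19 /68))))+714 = 5927564509 /9363328 - 2970 * sqrt(2) /1343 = 629.93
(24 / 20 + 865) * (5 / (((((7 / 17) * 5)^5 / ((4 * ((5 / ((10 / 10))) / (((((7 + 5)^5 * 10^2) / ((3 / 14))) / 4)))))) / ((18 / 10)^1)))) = 6149400667 / 42353640000000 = 0.00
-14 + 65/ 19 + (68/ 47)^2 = -356153/ 41971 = -8.49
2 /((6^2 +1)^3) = 2 /50653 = 0.00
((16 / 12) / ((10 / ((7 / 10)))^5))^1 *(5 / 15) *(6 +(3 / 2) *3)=117649 / 15000000000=0.00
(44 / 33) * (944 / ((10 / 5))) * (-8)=-15104 / 3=-5034.67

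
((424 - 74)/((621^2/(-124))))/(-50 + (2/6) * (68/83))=1801100/795834477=0.00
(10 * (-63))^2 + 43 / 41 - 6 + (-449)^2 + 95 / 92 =2257530991 / 3772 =598497.08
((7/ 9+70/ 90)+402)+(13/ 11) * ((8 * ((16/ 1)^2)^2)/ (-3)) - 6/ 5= -102036994/ 495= -206135.34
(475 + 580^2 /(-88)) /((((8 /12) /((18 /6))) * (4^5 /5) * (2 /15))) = -24856875 /45056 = -551.69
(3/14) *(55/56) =165/784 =0.21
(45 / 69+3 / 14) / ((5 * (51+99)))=0.00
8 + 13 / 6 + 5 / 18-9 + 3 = 40 / 9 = 4.44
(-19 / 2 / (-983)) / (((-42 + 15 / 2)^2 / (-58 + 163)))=1330 / 1560021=0.00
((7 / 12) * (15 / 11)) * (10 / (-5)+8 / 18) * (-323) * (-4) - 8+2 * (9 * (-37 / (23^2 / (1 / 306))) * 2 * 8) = -1430503174 / 890307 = -1606.75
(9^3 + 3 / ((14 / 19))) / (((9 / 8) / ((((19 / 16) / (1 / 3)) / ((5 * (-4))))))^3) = -23464639 / 8064000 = -2.91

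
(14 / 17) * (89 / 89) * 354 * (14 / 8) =8673 / 17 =510.18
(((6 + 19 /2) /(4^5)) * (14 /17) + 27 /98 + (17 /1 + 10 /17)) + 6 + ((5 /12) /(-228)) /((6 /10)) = 10446536521 /437584896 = 23.87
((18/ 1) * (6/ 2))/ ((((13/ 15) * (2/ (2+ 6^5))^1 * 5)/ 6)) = 3780108/ 13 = 290777.54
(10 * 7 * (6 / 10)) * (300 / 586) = 6300 / 293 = 21.50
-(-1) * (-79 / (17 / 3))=-237 / 17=-13.94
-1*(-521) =521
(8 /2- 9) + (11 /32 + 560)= 17771 /32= 555.34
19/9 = 2.11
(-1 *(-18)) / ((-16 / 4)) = -9 / 2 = -4.50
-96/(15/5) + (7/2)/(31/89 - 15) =-84079/2608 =-32.24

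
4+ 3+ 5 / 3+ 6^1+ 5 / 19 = 851 / 57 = 14.93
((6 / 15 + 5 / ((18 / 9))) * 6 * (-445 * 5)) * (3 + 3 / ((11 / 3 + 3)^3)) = -186459183 / 1600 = -116536.99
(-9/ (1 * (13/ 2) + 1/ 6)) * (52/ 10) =-351/ 50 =-7.02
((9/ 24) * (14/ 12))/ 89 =7/ 1424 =0.00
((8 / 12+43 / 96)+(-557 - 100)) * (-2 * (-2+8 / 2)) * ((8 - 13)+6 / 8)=-1070405 / 96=-11150.05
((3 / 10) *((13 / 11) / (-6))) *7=-0.41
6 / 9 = 2 / 3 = 0.67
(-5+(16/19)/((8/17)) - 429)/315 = -8212/5985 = -1.37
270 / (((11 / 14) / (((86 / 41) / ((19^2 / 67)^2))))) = 1459284120 / 58774771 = 24.83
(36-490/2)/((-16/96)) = 1254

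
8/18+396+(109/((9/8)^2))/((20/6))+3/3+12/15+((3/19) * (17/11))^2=2501132066/5896935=424.14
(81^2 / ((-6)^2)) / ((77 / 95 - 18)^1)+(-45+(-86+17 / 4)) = -448593 / 3266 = -137.35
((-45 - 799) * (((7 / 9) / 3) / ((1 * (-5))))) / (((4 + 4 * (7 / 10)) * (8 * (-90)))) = -1477 / 165240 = -0.01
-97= -97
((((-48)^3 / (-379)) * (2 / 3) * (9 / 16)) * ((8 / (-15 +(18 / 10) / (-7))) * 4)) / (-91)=1105920 / 438503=2.52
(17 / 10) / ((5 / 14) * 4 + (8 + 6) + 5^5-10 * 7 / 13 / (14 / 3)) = 0.00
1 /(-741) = -1 /741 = -0.00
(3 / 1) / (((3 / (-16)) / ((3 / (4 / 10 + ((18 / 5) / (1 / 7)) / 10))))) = -16.44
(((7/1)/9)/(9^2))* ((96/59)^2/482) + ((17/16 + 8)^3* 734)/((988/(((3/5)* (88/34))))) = 858.69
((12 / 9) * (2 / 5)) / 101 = 8 / 1515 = 0.01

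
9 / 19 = 0.47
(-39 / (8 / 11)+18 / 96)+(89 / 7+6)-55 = -10049 / 112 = -89.72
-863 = -863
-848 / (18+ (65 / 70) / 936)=-47.11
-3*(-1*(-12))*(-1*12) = 432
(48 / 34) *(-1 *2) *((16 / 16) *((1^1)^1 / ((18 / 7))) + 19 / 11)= -3352 / 561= -5.98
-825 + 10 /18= -7420 /9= -824.44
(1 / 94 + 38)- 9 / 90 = 8909 / 235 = 37.91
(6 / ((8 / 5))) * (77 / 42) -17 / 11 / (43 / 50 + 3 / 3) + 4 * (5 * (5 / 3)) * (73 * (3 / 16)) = 3783415 / 8184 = 462.29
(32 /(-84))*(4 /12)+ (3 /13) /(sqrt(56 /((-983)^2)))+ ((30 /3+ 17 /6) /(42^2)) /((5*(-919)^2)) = -115825507 /912125880+ 2949*sqrt(14) /364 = 30.19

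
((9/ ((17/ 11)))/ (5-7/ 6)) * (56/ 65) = 33264/ 25415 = 1.31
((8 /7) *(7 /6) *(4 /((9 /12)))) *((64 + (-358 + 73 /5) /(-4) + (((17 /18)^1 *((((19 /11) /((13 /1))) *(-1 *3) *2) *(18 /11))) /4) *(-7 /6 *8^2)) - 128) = 2508304 /7865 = 318.92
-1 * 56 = -56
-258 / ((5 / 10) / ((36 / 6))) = -3096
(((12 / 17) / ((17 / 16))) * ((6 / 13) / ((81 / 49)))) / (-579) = -6272 / 19577727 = -0.00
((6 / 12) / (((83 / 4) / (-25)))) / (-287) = 50 / 23821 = 0.00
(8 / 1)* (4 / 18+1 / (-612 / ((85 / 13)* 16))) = 0.41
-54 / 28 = -27 / 14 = -1.93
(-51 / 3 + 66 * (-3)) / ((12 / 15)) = -1075 / 4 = -268.75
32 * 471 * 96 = 1446912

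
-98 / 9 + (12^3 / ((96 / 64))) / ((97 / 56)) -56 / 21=568774 / 873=651.52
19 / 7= 2.71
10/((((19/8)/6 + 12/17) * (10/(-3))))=-2448/899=-2.72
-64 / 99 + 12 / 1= 11.35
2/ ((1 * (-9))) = -2/ 9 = -0.22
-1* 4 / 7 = -0.57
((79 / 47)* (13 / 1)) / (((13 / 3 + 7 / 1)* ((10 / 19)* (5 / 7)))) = 409773 / 79900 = 5.13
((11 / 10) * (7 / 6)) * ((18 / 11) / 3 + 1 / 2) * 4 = 5.37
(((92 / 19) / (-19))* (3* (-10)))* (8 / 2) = 11040 / 361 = 30.58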